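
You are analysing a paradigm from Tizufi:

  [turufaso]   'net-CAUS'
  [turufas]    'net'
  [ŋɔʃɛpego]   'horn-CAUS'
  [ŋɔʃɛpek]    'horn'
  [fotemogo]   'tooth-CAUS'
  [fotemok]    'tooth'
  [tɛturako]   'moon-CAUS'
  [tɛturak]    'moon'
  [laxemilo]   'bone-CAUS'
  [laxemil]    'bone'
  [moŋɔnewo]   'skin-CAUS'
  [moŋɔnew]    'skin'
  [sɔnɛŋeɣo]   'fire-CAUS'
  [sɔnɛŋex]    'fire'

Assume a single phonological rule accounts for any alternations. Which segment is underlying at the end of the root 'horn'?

/g/

The stem for 'horn' ends in [g] in [ŋɔʃɛpego] but [k] in [ŋɔʃɛpek].
But 'moon' keeps [k] in both environments ([tɛturako], [tɛturak]), so there is no rule changing /k/ to [g] before the CAUS suffix.
The alternation reflects word-final obstruent devoicing: voiced obstruents become voiceless word-finally. /g/ is underlying.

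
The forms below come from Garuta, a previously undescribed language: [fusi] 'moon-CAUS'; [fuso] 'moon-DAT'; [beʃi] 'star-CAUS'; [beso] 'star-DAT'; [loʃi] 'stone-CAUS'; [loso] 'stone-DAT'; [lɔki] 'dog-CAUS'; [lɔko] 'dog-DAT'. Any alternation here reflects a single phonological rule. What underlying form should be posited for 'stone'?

The root 'stone' surfaces as [loʃi] and [loso], with a stem-final [ʃ] ~ [s] alternation.
But 'moon' keeps [s] in both environments ([fusi], [fuso]), so there is no rule changing /s/ to [ʃ] before the CAUS suffix.
Therefore /ʃ/ is basic and [s] is derived by depalatalization (palato-alveolar /ʃ/ becomes [s] when no front vowel follows).
The underlying form of 'stone' is therefore /loʃ/.

/loʃ/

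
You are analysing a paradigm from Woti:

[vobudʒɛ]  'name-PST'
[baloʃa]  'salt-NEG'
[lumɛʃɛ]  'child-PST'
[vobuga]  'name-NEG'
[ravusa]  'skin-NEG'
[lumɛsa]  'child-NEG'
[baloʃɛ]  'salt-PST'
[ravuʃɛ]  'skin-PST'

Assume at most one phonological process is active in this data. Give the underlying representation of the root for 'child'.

/lumɛs/

The stem for 'child' ends in [s] in [lumɛsa] but [ʃ] in [lumɛʃɛ].
The stem 'salt' ([baloʃa], [baloʃɛ]) shows [ʃ] unchanged in both environments, so [ʃ] cannot be basic with [s] derived before the NEG suffix.
Therefore /s/ is basic and [ʃ] is derived by palatalization before a front vowel (/g/ and /s/ become palato-alveolar [dʒ] and [ʃ] before a front vowel).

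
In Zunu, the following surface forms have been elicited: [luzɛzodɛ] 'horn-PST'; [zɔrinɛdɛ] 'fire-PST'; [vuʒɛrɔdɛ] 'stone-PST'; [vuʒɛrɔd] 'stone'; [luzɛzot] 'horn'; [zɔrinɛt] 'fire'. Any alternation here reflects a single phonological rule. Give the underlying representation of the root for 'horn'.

The root 'horn' surfaces as [luzɛzot] and [luzɛzodɛ], with a stem-final [t] ~ [d] alternation.
If /d/ were underlying and a rule turned it into [t] in isolation, 'stone' would also alternate; but it has [d] in both [vuʒɛrɔd] and [vuʒɛrɔdɛ].
The underlying segment must be /t/; voiceless stops become voiced between vowels, yielding [d] there.
The underlying form of 'horn' is therefore /luzɛzot/.

/luzɛzot/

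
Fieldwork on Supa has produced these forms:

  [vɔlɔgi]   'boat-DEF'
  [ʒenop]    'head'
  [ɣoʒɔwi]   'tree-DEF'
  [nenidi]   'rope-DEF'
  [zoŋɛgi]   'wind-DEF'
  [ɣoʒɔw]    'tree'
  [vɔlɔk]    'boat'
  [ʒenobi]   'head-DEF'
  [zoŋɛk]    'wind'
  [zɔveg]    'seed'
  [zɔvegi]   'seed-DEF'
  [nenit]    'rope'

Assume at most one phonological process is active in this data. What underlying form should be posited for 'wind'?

The root 'wind' surfaces as [zoŋɛgi] and [zoŋɛk], with a stem-final [g] ~ [k] alternation.
But 'seed' keeps [g] in both environments ([zɔvegi], [zɔveg]), so there is no rule changing /g/ to [k] in isolation.
The underlying segment must be /k/; voiceless stops become voiced between vowels, yielding [g] there.

/zoŋɛk/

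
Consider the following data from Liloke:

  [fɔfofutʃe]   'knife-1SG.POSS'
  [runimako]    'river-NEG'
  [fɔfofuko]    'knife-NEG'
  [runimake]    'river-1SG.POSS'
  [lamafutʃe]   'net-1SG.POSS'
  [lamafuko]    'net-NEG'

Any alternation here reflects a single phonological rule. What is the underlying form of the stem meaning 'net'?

In [lamafuko] and [lamafutʃe] the final segment of 'net' alternates: [k] ~ [tʃ].
If /k/ were underlying and a rule turned it into [tʃ] before the 1SG.POSS suffix, 'river' would also alternate; but it has [k] in both [runimako] and [runimake].
The underlying segment must be /tʃ/; palato-alveolar /tʃ/ becomes [k] when no front vowel follows, yielding [k] there.

/lamafutʃ/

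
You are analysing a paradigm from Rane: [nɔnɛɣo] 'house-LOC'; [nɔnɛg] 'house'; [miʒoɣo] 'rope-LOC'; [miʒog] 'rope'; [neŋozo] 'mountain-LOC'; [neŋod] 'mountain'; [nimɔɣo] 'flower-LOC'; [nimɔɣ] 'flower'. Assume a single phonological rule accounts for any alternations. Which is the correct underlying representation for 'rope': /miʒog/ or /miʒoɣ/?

The stem for 'rope' ends in [ɣ] in [miʒoɣo] but [g] in [miʒog].
Compare 'flower', with invariant [ɣ] in [nimɔɣo] and [nimɔɣ]: an analysis with underlying /ɣ/ and a rule producing [g] in isolation would wrongly predict alternation here too.
So /g/ is underlying, and a rule of intervocalic spirantization — voiced stops become fricatives between vowels — gives [ɣ].

/miʒog/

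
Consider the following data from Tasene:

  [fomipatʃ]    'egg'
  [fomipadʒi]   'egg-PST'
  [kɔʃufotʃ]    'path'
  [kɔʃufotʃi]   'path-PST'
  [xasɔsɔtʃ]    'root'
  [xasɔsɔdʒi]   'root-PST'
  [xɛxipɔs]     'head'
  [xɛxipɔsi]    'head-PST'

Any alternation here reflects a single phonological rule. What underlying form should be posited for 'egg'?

/fomipadʒ/

The stem for 'egg' ends in [tʃ] in [fomipatʃ] but [dʒ] in [fomipadʒi].
Compare 'path', with invariant [tʃ] in [kɔʃufotʃ] and [kɔʃufotʃi]: an analysis with underlying /tʃ/ and a rule producing [dʒ] before the PST suffix would wrongly predict alternation here too.
So /dʒ/ is underlying, and a rule of word-final obstruent devoicing — voiced obstruents become voiceless word-finally — gives [tʃ].
The underlying form of 'egg' is therefore /fomipadʒ/.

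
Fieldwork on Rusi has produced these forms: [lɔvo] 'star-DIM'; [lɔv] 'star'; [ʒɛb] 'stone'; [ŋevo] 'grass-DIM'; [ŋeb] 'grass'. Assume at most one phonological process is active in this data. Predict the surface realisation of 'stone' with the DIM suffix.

The stem for 'grass' ends in [v] in [ŋevo] but [b] in [ŋeb].
If /v/ were underlying and a rule turned it into [b] in isolation, 'star' would also alternate; but it has [v] in both [lɔvo] and [lɔv].
The underlying segment must be /b/; voiced stops become fricatives between vowels, yielding [v] there.
From [ʒɛb] the stem 'stone' is /ʒɛb/; between vowels this yields [ʒɛvo].

[ʒɛvo]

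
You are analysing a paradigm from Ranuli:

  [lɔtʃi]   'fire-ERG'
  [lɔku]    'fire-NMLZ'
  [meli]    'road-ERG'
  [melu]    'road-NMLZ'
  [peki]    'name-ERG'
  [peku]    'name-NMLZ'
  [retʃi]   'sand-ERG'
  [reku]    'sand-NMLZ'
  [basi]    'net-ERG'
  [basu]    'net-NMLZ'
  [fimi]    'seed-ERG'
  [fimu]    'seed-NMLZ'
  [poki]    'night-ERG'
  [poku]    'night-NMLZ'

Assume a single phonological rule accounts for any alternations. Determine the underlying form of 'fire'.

The root 'fire' surfaces as [lɔtʃi] and [lɔku], with a stem-final [tʃ] ~ [k] alternation.
But 'name' keeps [k] in both environments ([peki], [peku]), so there is no rule changing /k/ to [tʃ] before the ERG suffix.
Therefore /tʃ/ is basic and [k] is derived by depalatalization (palato-alveolar /tʃ/ becomes [k] when no front vowel follows).

/lɔtʃ/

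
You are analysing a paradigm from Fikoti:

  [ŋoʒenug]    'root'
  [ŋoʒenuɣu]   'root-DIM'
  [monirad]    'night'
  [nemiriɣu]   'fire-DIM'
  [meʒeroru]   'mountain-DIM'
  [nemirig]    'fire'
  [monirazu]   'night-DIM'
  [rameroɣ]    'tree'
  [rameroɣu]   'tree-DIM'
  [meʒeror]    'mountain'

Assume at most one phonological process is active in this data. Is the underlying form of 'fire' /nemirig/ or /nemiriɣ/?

In [nemirig] and [nemiriɣu] the final segment of 'fire' alternates: [g] ~ [ɣ].
Compare 'tree', with invariant [ɣ] in [rameroɣ] and [rameroɣu]: an analysis with underlying /ɣ/ and a rule producing [g] in isolation would wrongly predict alternation here too.
The alternation reflects intervocalic spirantization: voiced stops become fricatives between vowels. /g/ is underlying.

/nemirig/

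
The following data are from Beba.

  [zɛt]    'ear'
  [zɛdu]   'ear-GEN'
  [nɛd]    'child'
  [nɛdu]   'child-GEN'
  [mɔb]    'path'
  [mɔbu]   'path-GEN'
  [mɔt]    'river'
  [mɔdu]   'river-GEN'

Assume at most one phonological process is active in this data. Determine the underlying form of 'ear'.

The stem for 'ear' ends in [t] in [zɛt] but [d] in [zɛdu].
The stem 'child' ([nɛd], [nɛdu]) shows [d] unchanged in both environments, so [d] cannot be basic with [t] derived in isolation.
The underlying segment must be /t/; voiceless stops become voiced between vowels, yielding [d] there.
Hence 'ear' is /zɛt/ underlyingly.

/zɛt/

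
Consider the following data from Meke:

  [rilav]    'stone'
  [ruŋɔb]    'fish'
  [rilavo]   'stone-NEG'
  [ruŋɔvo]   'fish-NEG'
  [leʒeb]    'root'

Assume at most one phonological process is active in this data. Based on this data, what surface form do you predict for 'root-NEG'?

[leʒevo]

In [ruŋɔvo] and [ruŋɔb] the final segment of 'fish' alternates: [v] ~ [b].
But 'stone' keeps [v] in both environments ([rilavo], [rilav]), so there is no rule changing /v/ to [b] in isolation.
The alternation reflects intervocalic spirantization: voiced stops become fricatives between vowels. /b/ is underlying.
The one attested form of 'root', [leʒeb], shows underlying /leʒeb/. Applying the same rule between vowels gives [leʒevo].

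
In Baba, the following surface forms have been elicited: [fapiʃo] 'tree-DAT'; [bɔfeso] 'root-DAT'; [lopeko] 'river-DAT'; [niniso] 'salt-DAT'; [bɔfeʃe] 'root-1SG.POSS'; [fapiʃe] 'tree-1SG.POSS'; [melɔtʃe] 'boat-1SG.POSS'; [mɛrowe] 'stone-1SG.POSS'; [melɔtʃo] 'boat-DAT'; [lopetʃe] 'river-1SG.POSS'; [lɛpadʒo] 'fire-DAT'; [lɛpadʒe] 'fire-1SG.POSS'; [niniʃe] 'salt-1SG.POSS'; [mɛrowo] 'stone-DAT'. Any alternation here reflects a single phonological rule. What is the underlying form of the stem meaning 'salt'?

The stem for 'salt' ends in [s] in [niniso] but [ʃ] in [niniʃe].
If /ʃ/ were underlying and a rule turned it into [s] before the DAT suffix, 'tree' would also alternate; but it has [ʃ] in both [fapiʃo] and [fapiʃe].
Therefore /s/ is basic and [ʃ] is derived by palatalization before a front vowel (/k/ and /s/ become palato-alveolar [tʃ] and [ʃ] before a front vowel).
The underlying form of 'salt' is therefore /ninis/.

/ninis/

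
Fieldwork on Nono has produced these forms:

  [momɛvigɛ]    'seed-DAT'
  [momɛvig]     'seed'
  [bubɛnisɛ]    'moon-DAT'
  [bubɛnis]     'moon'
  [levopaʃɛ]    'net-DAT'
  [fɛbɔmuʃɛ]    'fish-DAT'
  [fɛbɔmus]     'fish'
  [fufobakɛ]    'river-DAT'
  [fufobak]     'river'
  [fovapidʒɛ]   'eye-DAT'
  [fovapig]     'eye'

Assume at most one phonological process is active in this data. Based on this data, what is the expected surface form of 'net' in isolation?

[levopas]

'fish' shows [ʃ] ~ [s] at the end of the stem ([fɛbɔmuʃɛ] vs [fɛbɔmus]).
The stem 'moon' ([bubɛnisɛ], [bubɛnis]) shows [s] unchanged in both environments, so [s] cannot be basic with [ʃ] derived before the DAT suffix.
So /ʃ/ is underlying, and a rule of depalatalization — palato-alveolar /dʒ/ and /ʃ/ become [g] and [s] when no front vowel follows — gives [s].
From [levopaʃɛ] the stem 'net' is /levopaʃ/; when no front vowel follows this yields [levopas].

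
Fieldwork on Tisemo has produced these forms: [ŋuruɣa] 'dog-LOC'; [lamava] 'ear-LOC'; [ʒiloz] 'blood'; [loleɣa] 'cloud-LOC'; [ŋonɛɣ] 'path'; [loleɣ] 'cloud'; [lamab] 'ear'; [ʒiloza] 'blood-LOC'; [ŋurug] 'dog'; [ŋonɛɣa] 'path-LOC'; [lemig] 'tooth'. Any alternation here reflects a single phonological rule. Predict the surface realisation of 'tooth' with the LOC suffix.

[lemiɣa]

'dog' shows [g] ~ [ɣ] at the end of the stem ([ŋurug] vs [ŋuruɣa]).
Compare 'path', with invariant [ɣ] in [ŋonɛɣ] and [ŋonɛɣa]: an analysis with underlying /ɣ/ and a rule producing [g] in isolation would wrongly predict alternation here too.
The underlying segment must be /g/; voiced stops become fricatives between vowels, yielding [ɣ] there.
The one attested form of 'tooth', [lemig], shows underlying /lemig/. Applying the same rule between vowels gives [lemiɣa].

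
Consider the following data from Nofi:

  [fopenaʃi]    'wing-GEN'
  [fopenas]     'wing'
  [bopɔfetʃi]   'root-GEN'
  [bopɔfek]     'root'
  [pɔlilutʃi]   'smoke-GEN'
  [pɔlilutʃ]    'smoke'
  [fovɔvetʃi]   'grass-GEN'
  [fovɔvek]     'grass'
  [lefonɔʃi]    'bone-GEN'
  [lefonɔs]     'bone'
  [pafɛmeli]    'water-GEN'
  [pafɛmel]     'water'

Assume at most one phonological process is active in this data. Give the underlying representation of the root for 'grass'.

/fovɔvek/

'grass' shows [tʃ] ~ [k] at the end of the stem ([fovɔvetʃi] vs [fovɔvek]).
Compare 'smoke', with invariant [tʃ] in [pɔlilutʃi] and [pɔlilutʃ]: an analysis with underlying /tʃ/ and a rule producing [k] in isolation would wrongly predict alternation here too.
The underlying segment must be /k/; /k/ and /s/ become palato-alveolar [tʃ] and [ʃ] before a front vowel, yielding [tʃ] there.
So 'grass' = /fovɔvek/.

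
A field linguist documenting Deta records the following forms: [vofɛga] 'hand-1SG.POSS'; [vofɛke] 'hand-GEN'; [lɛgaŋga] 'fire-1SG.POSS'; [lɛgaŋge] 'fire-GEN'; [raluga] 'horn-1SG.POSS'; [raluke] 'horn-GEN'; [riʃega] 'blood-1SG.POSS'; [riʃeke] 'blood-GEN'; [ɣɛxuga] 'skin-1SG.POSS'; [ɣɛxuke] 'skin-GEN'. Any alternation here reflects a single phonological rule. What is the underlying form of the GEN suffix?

The GEN morpheme has two allomorphs, [-ge] and [-ke].
By contrast the 1SG.POSS suffix keeps its initial [g] throughout — that segment must be underlying.
So the underlying form is /-ke/, and voiceless stops become voiced after a nasal.

/-ke/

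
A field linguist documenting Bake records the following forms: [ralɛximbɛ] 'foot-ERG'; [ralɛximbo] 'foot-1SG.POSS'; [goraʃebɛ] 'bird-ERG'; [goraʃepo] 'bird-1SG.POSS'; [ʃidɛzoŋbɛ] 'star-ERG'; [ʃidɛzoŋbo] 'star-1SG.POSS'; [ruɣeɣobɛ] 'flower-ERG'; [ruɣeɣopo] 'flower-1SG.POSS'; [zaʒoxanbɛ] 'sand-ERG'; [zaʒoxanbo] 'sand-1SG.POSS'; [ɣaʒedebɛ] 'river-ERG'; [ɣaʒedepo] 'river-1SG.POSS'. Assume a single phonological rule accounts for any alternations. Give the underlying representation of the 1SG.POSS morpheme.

The 1SG.POSS suffix surfaces as [-bo] and [-po], depending on the final segment of the stem.
The ERG suffix, which begins with [b], is invariant after every stem; so [b] is not altered by any rule here.
The 1SG.POSS suffix is therefore /-po/ underlyingly, with post-nasal voicing: voiceless stops become voiced after a nasal.

/-po/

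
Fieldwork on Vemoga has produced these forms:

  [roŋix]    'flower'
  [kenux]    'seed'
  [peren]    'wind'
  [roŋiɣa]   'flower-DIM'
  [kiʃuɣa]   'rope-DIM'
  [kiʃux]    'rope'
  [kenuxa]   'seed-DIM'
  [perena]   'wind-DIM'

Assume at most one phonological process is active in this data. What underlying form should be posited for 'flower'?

/roŋiɣ/

In [roŋiɣa] and [roŋix] the final segment of 'flower' alternates: [ɣ] ~ [x].
If /x/ were underlying and a rule turned it into [ɣ] before the DIM suffix, 'seed' would also alternate; but it has [x] in both [kenuxa] and [kenux].
The underlying segment must be /ɣ/; voiced obstruents become voiceless word-finally, yielding [x] there.
Hence 'flower' is /roŋiɣ/ underlyingly.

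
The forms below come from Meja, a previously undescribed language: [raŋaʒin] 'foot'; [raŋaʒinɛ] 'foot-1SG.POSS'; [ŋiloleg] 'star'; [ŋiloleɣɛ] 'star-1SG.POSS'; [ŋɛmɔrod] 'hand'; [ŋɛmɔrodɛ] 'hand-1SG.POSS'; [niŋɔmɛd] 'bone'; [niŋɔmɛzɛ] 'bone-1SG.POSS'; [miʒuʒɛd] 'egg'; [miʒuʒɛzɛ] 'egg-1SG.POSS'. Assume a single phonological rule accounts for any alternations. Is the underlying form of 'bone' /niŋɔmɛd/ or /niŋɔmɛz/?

The root 'bone' surfaces as [niŋɔmɛd] and [niŋɔmɛzɛ], with a stem-final [d] ~ [z] alternation.
But 'hand' keeps [d] in both environments ([ŋɛmɔrod], [ŋɛmɔrodɛ]), so there is no rule changing /d/ to [z] before the 1SG.POSS suffix.
So /z/ is underlying, and a rule of word-final hardening — voiced fricatives become stops word-finally — gives [d].

/niŋɔmɛz/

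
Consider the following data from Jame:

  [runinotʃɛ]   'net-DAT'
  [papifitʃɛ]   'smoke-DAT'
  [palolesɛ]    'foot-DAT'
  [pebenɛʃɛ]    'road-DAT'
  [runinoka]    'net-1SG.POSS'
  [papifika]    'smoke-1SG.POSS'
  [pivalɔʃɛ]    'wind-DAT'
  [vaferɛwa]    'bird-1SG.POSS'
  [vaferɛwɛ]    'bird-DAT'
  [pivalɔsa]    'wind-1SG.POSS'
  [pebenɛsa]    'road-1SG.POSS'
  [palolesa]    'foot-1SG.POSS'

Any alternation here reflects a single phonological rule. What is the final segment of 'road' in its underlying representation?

The root 'road' surfaces as [pebenɛʃɛ] and [pebenɛsa], with a stem-final [ʃ] ~ [s] alternation.
If /s/ were underlying and a rule turned it into [ʃ] before the DAT suffix, 'foot' would also alternate; but it has [s] in both [palolesɛ] and [palolesa].
The underlying segment must be /ʃ/; palato-alveolar /tʃ/ and /ʃ/ become [k] and [s] when no front vowel follows, yielding [s] there.

/ʃ/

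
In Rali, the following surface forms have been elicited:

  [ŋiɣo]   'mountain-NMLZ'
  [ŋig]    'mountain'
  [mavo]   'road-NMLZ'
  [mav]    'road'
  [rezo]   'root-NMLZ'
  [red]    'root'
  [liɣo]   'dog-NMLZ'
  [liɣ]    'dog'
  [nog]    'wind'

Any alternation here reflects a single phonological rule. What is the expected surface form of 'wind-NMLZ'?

The stem for 'mountain' ends in [ɣ] in [ŋiɣo] but [g] in [ŋig].
Compare 'dog', with invariant [ɣ] in [liɣo] and [liɣ]: an analysis with underlying /ɣ/ and a rule producing [g] in isolation would wrongly predict alternation here too.
The underlying segment must be /g/; voiced stops become fricatives between vowels, yielding [ɣ] there.
The one attested form of 'wind', [nog], shows underlying /nog/. Applying the same rule between vowels gives [noɣo].

[noɣo]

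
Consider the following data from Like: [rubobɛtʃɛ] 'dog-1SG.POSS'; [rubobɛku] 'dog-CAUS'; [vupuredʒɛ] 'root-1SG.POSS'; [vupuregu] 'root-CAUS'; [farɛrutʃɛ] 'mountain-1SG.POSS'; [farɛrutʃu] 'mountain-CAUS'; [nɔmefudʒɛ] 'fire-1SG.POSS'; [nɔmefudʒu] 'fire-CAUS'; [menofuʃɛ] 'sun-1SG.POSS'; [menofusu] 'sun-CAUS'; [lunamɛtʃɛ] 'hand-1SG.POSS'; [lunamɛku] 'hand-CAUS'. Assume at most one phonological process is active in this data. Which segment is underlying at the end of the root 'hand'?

The root 'hand' surfaces as [lunamɛtʃɛ] and [lunamɛku], with a stem-final [tʃ] ~ [k] alternation.
If /tʃ/ were underlying and a rule turned it into [k] before the CAUS suffix, 'mountain' would also alternate; but it has [tʃ] in both [farɛrutʃɛ] and [farɛrutʃu].
So /k/ is underlying, and a rule of palatalization before a front vowel — /k/, /g/ and /s/ become palato-alveolar [tʃ], [dʒ] and [ʃ] before a front vowel — gives [tʃ].

/k/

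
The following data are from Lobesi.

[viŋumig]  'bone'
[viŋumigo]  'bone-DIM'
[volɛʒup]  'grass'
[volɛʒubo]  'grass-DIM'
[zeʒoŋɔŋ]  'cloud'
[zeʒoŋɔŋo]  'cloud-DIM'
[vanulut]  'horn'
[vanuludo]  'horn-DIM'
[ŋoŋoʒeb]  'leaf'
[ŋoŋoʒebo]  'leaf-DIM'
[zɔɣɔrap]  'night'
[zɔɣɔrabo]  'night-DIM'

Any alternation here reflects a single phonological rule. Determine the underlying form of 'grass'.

/volɛʒup/

The stem for 'grass' ends in [p] in [volɛʒup] but [b] in [volɛʒubo].
If /b/ were underlying and a rule turned it into [p] in isolation, 'leaf' would also alternate; but it has [b] in both [ŋoŋoʒeb] and [ŋoŋoʒebo].
The underlying segment must be /p/; voiceless stops become voiced between vowels, yielding [b] there.
The underlying form of 'grass' is therefore /volɛʒup/.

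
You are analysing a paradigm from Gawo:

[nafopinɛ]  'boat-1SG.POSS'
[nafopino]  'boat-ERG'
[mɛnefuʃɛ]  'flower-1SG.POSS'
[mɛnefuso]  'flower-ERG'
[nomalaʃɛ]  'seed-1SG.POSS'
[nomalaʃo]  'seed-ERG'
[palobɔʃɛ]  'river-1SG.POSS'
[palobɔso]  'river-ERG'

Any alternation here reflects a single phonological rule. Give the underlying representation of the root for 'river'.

/palobɔs/

The stem for 'river' ends in [ʃ] in [palobɔʃɛ] but [s] in [palobɔso].
The stem 'seed' ([nomalaʃɛ], [nomalaʃo]) shows [ʃ] unchanged in both environments, so [ʃ] cannot be basic with [s] derived before the ERG suffix.
So /s/ is underlying, and a rule of palatalization before a front vowel — /s/ becomes palato-alveolar [ʃ] before a front vowel — gives [ʃ].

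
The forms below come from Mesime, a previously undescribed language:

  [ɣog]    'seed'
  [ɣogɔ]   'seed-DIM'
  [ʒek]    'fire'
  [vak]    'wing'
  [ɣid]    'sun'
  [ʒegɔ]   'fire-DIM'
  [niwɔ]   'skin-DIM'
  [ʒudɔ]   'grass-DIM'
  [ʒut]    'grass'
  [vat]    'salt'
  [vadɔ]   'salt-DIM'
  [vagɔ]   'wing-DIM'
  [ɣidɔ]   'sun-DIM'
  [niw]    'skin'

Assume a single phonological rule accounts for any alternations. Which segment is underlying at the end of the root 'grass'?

The root 'grass' surfaces as [ʒudɔ] and [ʒut], with a stem-final [d] ~ [t] alternation.
Compare 'sun', with invariant [d] in [ɣidɔ] and [ɣid]: an analysis with underlying /d/ and a rule producing [t] in isolation would wrongly predict alternation here too.
Therefore /t/ is basic and [d] is derived by intervocalic voicing (voiceless stops become voiced between vowels).

/t/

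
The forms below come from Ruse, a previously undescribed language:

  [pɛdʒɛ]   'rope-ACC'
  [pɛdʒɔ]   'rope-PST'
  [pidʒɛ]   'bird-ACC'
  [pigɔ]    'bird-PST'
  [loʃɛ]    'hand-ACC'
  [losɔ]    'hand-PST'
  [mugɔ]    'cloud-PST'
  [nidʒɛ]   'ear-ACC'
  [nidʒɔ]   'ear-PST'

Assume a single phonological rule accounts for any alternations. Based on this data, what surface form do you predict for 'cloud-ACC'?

[mudʒɛ]

'bird' shows [dʒ] ~ [g] at the end of the stem ([pidʒɛ] vs [pigɔ]).
But 'rope' keeps [dʒ] in both environments ([pɛdʒɛ], [pɛdʒɔ]), so there is no rule changing /dʒ/ to [g] before the PST suffix.
The alternation reflects palatalization before a front vowel: /g/ and /s/ become palato-alveolar [dʒ] and [ʃ] before a front vowel. /g/ is underlying.
The one attested form of 'cloud', [mugɔ], shows underlying /mug/. Applying the same rule before a front vowel gives [mudʒɛ].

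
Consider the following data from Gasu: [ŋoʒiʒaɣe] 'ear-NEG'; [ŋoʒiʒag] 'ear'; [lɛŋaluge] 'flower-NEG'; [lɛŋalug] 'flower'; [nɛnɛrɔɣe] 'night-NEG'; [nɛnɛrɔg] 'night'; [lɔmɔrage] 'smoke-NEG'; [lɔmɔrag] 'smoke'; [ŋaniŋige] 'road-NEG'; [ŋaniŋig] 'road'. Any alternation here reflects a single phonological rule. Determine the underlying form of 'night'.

/nɛnɛrɔɣ/

The root 'night' surfaces as [nɛnɛrɔɣe] and [nɛnɛrɔg], with a stem-final [ɣ] ~ [g] alternation.
Compare 'road', with invariant [g] in [ŋaniŋige] and [ŋaniŋig]: an analysis with underlying /g/ and a rule producing [ɣ] before the NEG suffix would wrongly predict alternation here too.
So /ɣ/ is underlying, and a rule of word-final hardening — voiced fricatives become stops word-finally — gives [g].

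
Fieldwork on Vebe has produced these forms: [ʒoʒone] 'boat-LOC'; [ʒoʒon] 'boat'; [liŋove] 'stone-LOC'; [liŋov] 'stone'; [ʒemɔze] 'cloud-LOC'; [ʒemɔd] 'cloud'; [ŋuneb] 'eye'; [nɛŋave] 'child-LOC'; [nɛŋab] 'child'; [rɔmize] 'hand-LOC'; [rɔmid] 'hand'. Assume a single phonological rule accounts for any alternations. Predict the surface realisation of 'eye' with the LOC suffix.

The root 'child' surfaces as [nɛŋave] and [nɛŋab], with a stem-final [v] ~ [b] alternation.
The stem 'stone' ([liŋove], [liŋov]) shows [v] unchanged in both environments, so [v] cannot be basic with [b] derived in isolation.
Therefore /b/ is basic and [v] is derived by intervocalic spirantization (voiced stops become fricatives between vowels).
From [ŋuneb] the stem 'eye' is /ŋuneb/; between vowels this yields [ŋuneve].

[ŋuneve]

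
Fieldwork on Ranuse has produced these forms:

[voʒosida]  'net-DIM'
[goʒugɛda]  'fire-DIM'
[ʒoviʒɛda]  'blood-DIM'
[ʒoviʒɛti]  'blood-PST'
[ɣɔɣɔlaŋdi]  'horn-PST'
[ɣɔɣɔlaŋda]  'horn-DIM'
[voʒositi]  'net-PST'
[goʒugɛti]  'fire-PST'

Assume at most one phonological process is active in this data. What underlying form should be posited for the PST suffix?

The PST suffix surfaces as [-di] and [-ti], depending on the final segment of the stem.
By contrast the DIM suffix keeps its initial [d] throughout — that segment must be underlying.
So the underlying form is /-ti/, and voiceless stops become voiced after a nasal.

/-ti/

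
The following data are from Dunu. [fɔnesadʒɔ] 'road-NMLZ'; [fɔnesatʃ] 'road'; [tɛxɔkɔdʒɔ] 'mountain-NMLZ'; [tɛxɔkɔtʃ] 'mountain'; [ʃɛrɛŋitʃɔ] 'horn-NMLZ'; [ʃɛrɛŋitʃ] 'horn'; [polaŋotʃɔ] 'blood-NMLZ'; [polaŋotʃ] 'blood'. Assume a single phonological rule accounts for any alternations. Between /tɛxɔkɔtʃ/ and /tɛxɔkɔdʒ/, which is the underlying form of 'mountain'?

/tɛxɔkɔdʒ/

In [tɛxɔkɔdʒɔ] and [tɛxɔkɔtʃ] the final segment of 'mountain' alternates: [dʒ] ~ [tʃ].
But 'horn' keeps [tʃ] in both environments ([ʃɛrɛŋitʃɔ], [ʃɛrɛŋitʃ]), so there is no rule changing /tʃ/ to [dʒ] before the NMLZ suffix.
The underlying segment must be /dʒ/; voiced obstruents become voiceless word-finally, yielding [tʃ] there.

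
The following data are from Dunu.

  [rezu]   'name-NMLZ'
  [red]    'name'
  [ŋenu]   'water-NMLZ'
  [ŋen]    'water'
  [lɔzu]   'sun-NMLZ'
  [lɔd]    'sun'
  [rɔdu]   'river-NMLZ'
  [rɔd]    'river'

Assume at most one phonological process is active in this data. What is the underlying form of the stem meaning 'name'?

/rez/

'name' shows [z] ~ [d] at the end of the stem ([rezu] vs [red]).
Compare 'river', with invariant [d] in [rɔdu] and [rɔd]: an analysis with underlying /d/ and a rule producing [z] before the NMLZ suffix would wrongly predict alternation here too.
So /z/ is underlying, and a rule of word-final hardening — voiced fricatives become stops word-finally — gives [d].
Hence 'name' is /rez/ underlyingly.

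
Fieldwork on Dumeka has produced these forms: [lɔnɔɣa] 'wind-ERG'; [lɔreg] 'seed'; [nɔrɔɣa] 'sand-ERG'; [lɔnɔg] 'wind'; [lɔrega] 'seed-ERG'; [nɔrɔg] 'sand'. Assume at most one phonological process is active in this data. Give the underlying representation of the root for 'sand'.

The root 'sand' surfaces as [nɔrɔg] and [nɔrɔɣa], with a stem-final [g] ~ [ɣ] alternation.
If /g/ were underlying and a rule turned it into [ɣ] before the ERG suffix, 'seed' would also alternate; but it has [g] in both [lɔreg] and [lɔrega].
The alternation reflects word-final hardening: voiced fricatives become stops word-finally. /ɣ/ is underlying.
So 'sand' = /nɔrɔɣ/.

/nɔrɔɣ/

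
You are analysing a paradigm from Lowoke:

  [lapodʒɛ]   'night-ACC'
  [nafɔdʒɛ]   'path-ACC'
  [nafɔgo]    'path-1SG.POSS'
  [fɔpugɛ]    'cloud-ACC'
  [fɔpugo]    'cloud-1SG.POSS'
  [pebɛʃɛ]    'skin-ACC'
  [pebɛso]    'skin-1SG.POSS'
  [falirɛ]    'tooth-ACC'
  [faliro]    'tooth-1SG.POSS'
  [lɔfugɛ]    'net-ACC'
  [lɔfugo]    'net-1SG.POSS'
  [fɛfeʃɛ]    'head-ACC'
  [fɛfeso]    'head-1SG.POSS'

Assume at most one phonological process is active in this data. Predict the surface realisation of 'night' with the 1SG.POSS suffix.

[lapogo]

'path' shows [dʒ] ~ [g] at the end of the stem ([nafɔdʒɛ] vs [nafɔgo]).
If /g/ were underlying and a rule turned it into [dʒ] before the ACC suffix, 'net' would also alternate; but it has [g] in both [lɔfugɛ] and [lɔfugo].
Therefore /dʒ/ is basic and [g] is derived by depalatalization (palato-alveolar /dʒ/ and /ʃ/ become [g] and [s] when no front vowel follows).
The one attested form of 'night', [lapodʒɛ], shows underlying /lapodʒ/. Applying the same rule when no front vowel follows gives [lapogo].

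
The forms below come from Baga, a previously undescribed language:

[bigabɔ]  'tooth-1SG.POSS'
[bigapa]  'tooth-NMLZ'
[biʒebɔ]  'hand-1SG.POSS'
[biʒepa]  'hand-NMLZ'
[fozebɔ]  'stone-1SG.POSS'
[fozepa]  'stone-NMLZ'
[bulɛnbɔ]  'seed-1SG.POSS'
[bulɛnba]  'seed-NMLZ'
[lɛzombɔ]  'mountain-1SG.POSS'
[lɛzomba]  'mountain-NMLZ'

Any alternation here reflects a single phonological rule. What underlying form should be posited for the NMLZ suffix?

/-pa/

The NMLZ morpheme has two allomorphs, [-ba] and [-pa].
The 1SG.POSS suffix, which begins with [b], is invariant after every stem; so [b] is not altered by any rule here.
So the underlying form is /-pa/, and voiceless stops become voiced after a nasal.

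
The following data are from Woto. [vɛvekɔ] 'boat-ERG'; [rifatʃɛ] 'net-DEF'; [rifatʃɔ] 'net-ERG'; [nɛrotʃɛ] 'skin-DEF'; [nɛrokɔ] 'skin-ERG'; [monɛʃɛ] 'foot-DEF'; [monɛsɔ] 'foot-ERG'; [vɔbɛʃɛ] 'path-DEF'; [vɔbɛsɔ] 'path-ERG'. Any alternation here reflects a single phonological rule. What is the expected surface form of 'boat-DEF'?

'skin' shows [tʃ] ~ [k] at the end of the stem ([nɛrotʃɛ] vs [nɛrokɔ]).
Compare 'net', with invariant [tʃ] in [rifatʃɛ] and [rifatʃɔ]: an analysis with underlying /tʃ/ and a rule producing [k] before the ERG suffix would wrongly predict alternation here too.
Therefore /k/ is basic and [tʃ] is derived by palatalization before a front vowel (/k/ and /s/ become palato-alveolar [tʃ] and [ʃ] before a front vowel).
From [vɛvekɔ] the stem 'boat' is /vɛvek/; before a front vowel this yields [vɛvetʃɛ].

[vɛvetʃɛ]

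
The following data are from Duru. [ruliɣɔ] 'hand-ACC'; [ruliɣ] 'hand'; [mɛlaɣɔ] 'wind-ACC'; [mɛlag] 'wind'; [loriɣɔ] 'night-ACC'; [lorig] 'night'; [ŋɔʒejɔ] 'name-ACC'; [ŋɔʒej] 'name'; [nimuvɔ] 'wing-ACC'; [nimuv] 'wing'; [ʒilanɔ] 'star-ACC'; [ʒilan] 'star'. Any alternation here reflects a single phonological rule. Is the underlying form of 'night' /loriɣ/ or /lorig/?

The root 'night' surfaces as [loriɣɔ] and [lorig], with a stem-final [ɣ] ~ [g] alternation.
Compare 'hand', with invariant [ɣ] in [ruliɣɔ] and [ruliɣ]: an analysis with underlying /ɣ/ and a rule producing [g] in isolation would wrongly predict alternation here too.
The underlying segment must be /g/; voiced stops become fricatives between vowels, yielding [ɣ] there.

/lorig/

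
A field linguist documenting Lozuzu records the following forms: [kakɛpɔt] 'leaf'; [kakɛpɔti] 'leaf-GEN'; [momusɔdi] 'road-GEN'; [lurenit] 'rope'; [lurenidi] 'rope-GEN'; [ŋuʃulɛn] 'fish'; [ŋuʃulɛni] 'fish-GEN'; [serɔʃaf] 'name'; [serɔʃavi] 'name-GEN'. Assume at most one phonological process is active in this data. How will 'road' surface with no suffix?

[momusɔt]

The root 'rope' surfaces as [lurenit] and [lurenidi], with a stem-final [t] ~ [d] alternation.
Compare 'leaf', with invariant [t] in [kakɛpɔt] and [kakɛpɔti]: an analysis with underlying /t/ and a rule producing [d] before the GEN suffix would wrongly predict alternation here too.
So /d/ is underlying, and a rule of word-final obstruent devoicing — voiced obstruents become voiceless word-finally — gives [t].
From [momusɔdi] the stem 'road' is /momusɔd/; word-finally this yields [momusɔt].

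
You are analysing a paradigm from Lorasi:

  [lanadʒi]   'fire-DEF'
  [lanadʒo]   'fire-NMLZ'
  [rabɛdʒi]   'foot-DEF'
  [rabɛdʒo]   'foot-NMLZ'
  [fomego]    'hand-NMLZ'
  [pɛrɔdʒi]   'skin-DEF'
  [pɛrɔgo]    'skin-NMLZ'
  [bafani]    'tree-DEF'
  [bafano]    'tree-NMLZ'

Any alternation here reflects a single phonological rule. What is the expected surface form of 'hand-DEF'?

'skin' shows [dʒ] ~ [g] at the end of the stem ([pɛrɔdʒi] vs [pɛrɔgo]).
If /dʒ/ were underlying and a rule turned it into [g] before the NMLZ suffix, 'foot' would also alternate; but it has [dʒ] in both [rabɛdʒi] and [rabɛdʒo].
The alternation reflects palatalization before a front vowel: /g/ becomes palato-alveolar [dʒ] before a front vowel. /g/ is underlying.
From [fomego] the stem 'hand' is /fomeg/; before a front vowel this yields [fomedʒi].

[fomedʒi]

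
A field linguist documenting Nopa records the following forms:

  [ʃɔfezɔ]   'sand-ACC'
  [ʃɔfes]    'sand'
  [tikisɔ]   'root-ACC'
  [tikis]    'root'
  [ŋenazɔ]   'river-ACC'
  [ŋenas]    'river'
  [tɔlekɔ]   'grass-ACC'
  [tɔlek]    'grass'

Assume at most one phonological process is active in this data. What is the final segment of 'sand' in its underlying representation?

The stem for 'sand' ends in [z] in [ʃɔfezɔ] but [s] in [ʃɔfes].
Compare 'root', with invariant [s] in [tikisɔ] and [tikis]: an analysis with underlying /s/ and a rule producing [z] before the ACC suffix would wrongly predict alternation here too.
So /z/ is underlying, and a rule of word-final obstruent devoicing — voiced obstruents become voiceless word-finally — gives [s].

/z/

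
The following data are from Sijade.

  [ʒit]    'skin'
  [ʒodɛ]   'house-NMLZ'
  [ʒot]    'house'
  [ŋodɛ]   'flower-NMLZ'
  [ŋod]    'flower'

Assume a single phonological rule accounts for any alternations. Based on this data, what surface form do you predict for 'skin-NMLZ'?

[ʒidɛ]

The stem for 'house' ends in [d] in [ʒodɛ] but [t] in [ʒot].
But 'flower' keeps [d] in both environments ([ŋodɛ], [ŋod]), so there is no rule changing /d/ to [t] in isolation.
The underlying segment must be /t/; voiceless stops become voiced between vowels, yielding [d] there.
The one attested form of 'skin', [ʒit], shows underlying /ʒit/. Applying the same rule between vowels gives [ʒidɛ].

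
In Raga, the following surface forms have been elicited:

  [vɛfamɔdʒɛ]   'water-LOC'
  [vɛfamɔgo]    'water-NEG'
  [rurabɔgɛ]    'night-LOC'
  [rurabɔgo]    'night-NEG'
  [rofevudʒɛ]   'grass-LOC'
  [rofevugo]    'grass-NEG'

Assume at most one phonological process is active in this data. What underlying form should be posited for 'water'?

/vɛfamɔdʒ/

The root 'water' surfaces as [vɛfamɔdʒɛ] and [vɛfamɔgo], with a stem-final [dʒ] ~ [g] alternation.
Compare 'night', with invariant [g] in [rurabɔgɛ] and [rurabɔgo]: an analysis with underlying /g/ and a rule producing [dʒ] before the LOC suffix would wrongly predict alternation here too.
The underlying segment must be /dʒ/; palato-alveolar /dʒ/ becomes [g] when no front vowel follows, yielding [g] there.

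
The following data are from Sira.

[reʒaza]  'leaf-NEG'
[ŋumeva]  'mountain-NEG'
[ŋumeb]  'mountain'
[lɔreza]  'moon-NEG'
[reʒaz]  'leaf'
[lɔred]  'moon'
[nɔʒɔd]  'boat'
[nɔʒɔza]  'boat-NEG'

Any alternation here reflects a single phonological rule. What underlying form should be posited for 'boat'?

/nɔʒɔd/

The root 'boat' surfaces as [nɔʒɔza] and [nɔʒɔd], with a stem-final [z] ~ [d] alternation.
But 'leaf' keeps [z] in both environments ([reʒaza], [reʒaz]), so there is no rule changing /z/ to [d] in isolation.
So /d/ is underlying, and a rule of intervocalic spirantization — voiced stops become fricatives between vowels — gives [z].
Hence 'boat' is /nɔʒɔd/ underlyingly.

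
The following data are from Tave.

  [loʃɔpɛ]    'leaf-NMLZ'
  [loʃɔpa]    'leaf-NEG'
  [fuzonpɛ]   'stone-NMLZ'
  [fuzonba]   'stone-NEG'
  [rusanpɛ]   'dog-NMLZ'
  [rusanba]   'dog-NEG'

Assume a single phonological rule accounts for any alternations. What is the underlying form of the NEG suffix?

The NEG morpheme has two allomorphs, [-ba] and [-pa].
By contrast the NMLZ suffix keeps its initial [p] throughout — that segment must be underlying.
So the underlying form is /-ba/, and voiced stops become voiceless after a vowel.

/-ba/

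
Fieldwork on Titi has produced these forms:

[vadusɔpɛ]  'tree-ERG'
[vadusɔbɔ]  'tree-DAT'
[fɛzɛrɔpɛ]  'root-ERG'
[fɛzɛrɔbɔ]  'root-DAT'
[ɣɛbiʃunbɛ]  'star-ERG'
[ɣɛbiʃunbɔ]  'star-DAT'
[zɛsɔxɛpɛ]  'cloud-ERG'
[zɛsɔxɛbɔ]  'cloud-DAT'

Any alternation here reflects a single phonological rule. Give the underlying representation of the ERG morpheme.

The ERG suffix surfaces as [-bɛ] and [-pɛ], depending on the final segment of the stem.
The DAT suffix, which begins with [b], is invariant after every stem; so [b] is not altered by any rule here.
The ERG suffix is therefore /-pɛ/ underlyingly, with post-nasal voicing: voiceless stops become voiced after a nasal.

/-pɛ/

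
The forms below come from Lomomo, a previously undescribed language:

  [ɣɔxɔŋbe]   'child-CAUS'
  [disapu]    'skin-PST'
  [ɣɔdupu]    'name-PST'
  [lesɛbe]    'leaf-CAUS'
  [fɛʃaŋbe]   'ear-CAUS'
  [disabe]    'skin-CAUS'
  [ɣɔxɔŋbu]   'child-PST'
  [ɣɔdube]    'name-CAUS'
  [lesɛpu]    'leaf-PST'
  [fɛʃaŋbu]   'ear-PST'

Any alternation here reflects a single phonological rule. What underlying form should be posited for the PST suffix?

The PST morpheme has two allomorphs, [-bu] and [-pu].
By contrast the CAUS suffix keeps its initial [b] throughout — that segment must be underlying.
So the underlying form is /-pu/, and voiceless stops become voiced after a nasal.

/-pu/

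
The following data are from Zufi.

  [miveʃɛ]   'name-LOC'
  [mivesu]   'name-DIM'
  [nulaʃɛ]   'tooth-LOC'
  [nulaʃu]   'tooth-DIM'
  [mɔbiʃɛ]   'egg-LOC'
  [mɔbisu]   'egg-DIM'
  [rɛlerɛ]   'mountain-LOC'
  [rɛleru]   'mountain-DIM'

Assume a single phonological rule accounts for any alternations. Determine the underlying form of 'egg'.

The stem for 'egg' ends in [ʃ] in [mɔbiʃɛ] but [s] in [mɔbisu].
If /ʃ/ were underlying and a rule turned it into [s] before the DIM suffix, 'tooth' would also alternate; but it has [ʃ] in both [nulaʃɛ] and [nulaʃu].
The alternation reflects palatalization before a front vowel: /s/ becomes palato-alveolar [ʃ] before a front vowel. /s/ is underlying.
The underlying form of 'egg' is therefore /mɔbis/.

/mɔbis/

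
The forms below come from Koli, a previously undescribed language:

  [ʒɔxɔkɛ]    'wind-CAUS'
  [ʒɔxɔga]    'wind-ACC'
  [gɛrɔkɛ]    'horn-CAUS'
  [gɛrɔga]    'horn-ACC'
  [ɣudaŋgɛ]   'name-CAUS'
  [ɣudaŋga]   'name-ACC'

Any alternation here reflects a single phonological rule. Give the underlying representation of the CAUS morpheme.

The CAUS morpheme has two allomorphs, [-gɛ] and [-kɛ].
The ACC suffix, which begins with [g], is invariant after every stem; so [g] is not altered by any rule here.
The CAUS suffix is therefore /-kɛ/ underlyingly, with post-nasal voicing: voiceless stops become voiced after a nasal.

/-kɛ/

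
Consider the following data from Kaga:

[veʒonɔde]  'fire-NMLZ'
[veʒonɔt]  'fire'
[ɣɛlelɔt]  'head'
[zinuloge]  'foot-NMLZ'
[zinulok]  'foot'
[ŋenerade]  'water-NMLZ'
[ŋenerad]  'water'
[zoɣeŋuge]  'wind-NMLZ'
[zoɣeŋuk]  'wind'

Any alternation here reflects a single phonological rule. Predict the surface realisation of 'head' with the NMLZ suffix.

[ɣɛlelɔde]

'fire' shows [d] ~ [t] at the end of the stem ([veʒonɔde] vs [veʒonɔt]).
But 'water' keeps [d] in both environments ([ŋenerade], [ŋenerad]), so there is no rule changing /d/ to [t] in isolation.
The alternation reflects intervocalic voicing: voiceless stops become voiced between vowels. /t/ is underlying.
The one attested form of 'head', [ɣɛlelɔt], shows underlying /ɣɛlelɔt/. Applying the same rule between vowels gives [ɣɛlelɔde].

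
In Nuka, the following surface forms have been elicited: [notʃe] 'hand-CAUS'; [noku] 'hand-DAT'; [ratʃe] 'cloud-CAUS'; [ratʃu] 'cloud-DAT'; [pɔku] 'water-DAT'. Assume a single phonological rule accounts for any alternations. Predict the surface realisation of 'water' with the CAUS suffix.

[pɔtʃe]

The stem for 'hand' ends in [tʃ] in [notʃe] but [k] in [noku].
Compare 'cloud', with invariant [tʃ] in [ratʃe] and [ratʃu]: an analysis with underlying /tʃ/ and a rule producing [k] before the DAT suffix would wrongly predict alternation here too.
The underlying segment must be /k/; /k/ becomes palato-alveolar [tʃ] before a front vowel, yielding [tʃ] there.
The one attested form of 'water', [pɔku], shows underlying /pɔk/. Applying the same rule before a front vowel gives [pɔtʃe].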